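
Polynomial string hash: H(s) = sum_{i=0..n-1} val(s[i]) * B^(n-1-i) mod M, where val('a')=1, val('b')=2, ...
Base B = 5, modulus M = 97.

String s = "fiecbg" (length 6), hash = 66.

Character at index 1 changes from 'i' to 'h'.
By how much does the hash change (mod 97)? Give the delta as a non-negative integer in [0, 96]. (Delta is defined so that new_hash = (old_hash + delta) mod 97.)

Answer: 54

Derivation:
Delta formula: (val(new) - val(old)) * B^(n-1-k) mod M
  val('h') - val('i') = 8 - 9 = -1
  B^(n-1-k) = 5^4 mod 97 = 43
  Delta = -1 * 43 mod 97 = 54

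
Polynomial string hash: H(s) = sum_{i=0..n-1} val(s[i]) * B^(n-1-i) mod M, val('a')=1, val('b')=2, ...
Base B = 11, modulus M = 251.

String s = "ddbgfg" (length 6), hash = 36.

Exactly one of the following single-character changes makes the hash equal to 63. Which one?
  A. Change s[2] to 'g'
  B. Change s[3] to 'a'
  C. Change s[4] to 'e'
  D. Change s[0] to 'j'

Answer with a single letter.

Answer: B

Derivation:
Option A: s[2]='b'->'g', delta=(7-2)*11^3 mod 251 = 129, hash=36+129 mod 251 = 165
Option B: s[3]='g'->'a', delta=(1-7)*11^2 mod 251 = 27, hash=36+27 mod 251 = 63 <-- target
Option C: s[4]='f'->'e', delta=(5-6)*11^1 mod 251 = 240, hash=36+240 mod 251 = 25
Option D: s[0]='d'->'j', delta=(10-4)*11^5 mod 251 = 207, hash=36+207 mod 251 = 243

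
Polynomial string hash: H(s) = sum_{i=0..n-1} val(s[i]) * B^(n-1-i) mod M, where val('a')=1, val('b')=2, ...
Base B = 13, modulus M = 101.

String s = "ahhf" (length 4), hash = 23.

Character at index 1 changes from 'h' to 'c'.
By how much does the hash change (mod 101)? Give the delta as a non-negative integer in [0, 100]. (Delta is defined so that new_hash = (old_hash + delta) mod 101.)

Answer: 64

Derivation:
Delta formula: (val(new) - val(old)) * B^(n-1-k) mod M
  val('c') - val('h') = 3 - 8 = -5
  B^(n-1-k) = 13^2 mod 101 = 68
  Delta = -5 * 68 mod 101 = 64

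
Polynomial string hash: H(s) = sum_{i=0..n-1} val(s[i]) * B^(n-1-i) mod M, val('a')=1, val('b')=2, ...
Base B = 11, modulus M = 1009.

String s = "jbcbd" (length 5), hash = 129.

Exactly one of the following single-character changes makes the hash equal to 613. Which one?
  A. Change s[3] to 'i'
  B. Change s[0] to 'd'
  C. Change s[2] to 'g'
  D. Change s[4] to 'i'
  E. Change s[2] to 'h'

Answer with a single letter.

Answer: C

Derivation:
Option A: s[3]='b'->'i', delta=(9-2)*11^1 mod 1009 = 77, hash=129+77 mod 1009 = 206
Option B: s[0]='j'->'d', delta=(4-10)*11^4 mod 1009 = 946, hash=129+946 mod 1009 = 66
Option C: s[2]='c'->'g', delta=(7-3)*11^2 mod 1009 = 484, hash=129+484 mod 1009 = 613 <-- target
Option D: s[4]='d'->'i', delta=(9-4)*11^0 mod 1009 = 5, hash=129+5 mod 1009 = 134
Option E: s[2]='c'->'h', delta=(8-3)*11^2 mod 1009 = 605, hash=129+605 mod 1009 = 734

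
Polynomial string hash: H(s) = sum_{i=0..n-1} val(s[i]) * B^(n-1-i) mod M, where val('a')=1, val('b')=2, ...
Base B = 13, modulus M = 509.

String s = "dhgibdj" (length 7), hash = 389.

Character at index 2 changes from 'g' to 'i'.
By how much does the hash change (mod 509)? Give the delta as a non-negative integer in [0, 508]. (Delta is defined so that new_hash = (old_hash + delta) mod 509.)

Delta formula: (val(new) - val(old)) * B^(n-1-k) mod M
  val('i') - val('g') = 9 - 7 = 2
  B^(n-1-k) = 13^4 mod 509 = 57
  Delta = 2 * 57 mod 509 = 114

Answer: 114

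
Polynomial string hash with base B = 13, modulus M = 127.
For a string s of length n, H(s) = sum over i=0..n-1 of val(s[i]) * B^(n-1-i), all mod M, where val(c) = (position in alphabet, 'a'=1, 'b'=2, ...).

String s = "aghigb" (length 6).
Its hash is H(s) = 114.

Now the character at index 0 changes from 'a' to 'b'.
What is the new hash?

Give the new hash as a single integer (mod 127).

val('a') = 1, val('b') = 2
Position k = 0, exponent = n-1-k = 5
B^5 mod M = 13^5 mod 127 = 72
Delta = (2 - 1) * 72 mod 127 = 72
New hash = (114 + 72) mod 127 = 59

Answer: 59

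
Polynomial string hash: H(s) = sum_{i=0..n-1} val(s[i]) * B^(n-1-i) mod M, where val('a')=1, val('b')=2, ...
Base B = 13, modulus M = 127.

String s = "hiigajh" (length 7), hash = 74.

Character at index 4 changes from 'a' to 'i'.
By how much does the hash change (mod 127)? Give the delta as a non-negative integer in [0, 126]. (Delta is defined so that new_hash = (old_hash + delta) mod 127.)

Answer: 82

Derivation:
Delta formula: (val(new) - val(old)) * B^(n-1-k) mod M
  val('i') - val('a') = 9 - 1 = 8
  B^(n-1-k) = 13^2 mod 127 = 42
  Delta = 8 * 42 mod 127 = 82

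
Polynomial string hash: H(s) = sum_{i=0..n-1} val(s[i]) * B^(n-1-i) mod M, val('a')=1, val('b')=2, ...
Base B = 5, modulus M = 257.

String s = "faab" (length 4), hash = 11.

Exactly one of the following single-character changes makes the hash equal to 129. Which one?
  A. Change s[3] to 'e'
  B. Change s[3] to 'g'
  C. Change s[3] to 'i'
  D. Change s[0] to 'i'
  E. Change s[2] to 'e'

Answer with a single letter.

Option A: s[3]='b'->'e', delta=(5-2)*5^0 mod 257 = 3, hash=11+3 mod 257 = 14
Option B: s[3]='b'->'g', delta=(7-2)*5^0 mod 257 = 5, hash=11+5 mod 257 = 16
Option C: s[3]='b'->'i', delta=(9-2)*5^0 mod 257 = 7, hash=11+7 mod 257 = 18
Option D: s[0]='f'->'i', delta=(9-6)*5^3 mod 257 = 118, hash=11+118 mod 257 = 129 <-- target
Option E: s[2]='a'->'e', delta=(5-1)*5^1 mod 257 = 20, hash=11+20 mod 257 = 31

Answer: D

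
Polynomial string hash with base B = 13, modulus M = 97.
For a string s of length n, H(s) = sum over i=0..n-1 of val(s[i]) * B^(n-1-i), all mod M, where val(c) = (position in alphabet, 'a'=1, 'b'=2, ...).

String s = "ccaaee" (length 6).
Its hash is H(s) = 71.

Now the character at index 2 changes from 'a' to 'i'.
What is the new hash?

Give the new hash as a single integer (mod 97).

val('a') = 1, val('i') = 9
Position k = 2, exponent = n-1-k = 3
B^3 mod M = 13^3 mod 97 = 63
Delta = (9 - 1) * 63 mod 97 = 19
New hash = (71 + 19) mod 97 = 90

Answer: 90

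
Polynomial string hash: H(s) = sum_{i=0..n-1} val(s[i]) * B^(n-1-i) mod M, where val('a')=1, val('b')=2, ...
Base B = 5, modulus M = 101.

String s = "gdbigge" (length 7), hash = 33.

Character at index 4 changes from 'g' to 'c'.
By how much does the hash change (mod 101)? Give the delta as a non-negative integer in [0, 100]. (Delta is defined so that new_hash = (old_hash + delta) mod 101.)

Delta formula: (val(new) - val(old)) * B^(n-1-k) mod M
  val('c') - val('g') = 3 - 7 = -4
  B^(n-1-k) = 5^2 mod 101 = 25
  Delta = -4 * 25 mod 101 = 1

Answer: 1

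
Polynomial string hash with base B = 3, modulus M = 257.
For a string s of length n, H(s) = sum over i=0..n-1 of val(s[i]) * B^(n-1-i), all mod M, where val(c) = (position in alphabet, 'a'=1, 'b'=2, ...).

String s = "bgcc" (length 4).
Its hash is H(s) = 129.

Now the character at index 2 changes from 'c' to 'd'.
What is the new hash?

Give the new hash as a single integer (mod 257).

val('c') = 3, val('d') = 4
Position k = 2, exponent = n-1-k = 1
B^1 mod M = 3^1 mod 257 = 3
Delta = (4 - 3) * 3 mod 257 = 3
New hash = (129 + 3) mod 257 = 132

Answer: 132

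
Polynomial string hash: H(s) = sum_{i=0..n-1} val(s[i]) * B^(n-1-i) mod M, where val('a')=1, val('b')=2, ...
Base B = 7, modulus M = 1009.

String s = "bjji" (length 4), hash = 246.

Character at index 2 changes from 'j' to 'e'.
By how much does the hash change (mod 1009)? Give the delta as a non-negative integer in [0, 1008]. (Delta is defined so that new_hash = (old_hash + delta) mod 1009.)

Answer: 974

Derivation:
Delta formula: (val(new) - val(old)) * B^(n-1-k) mod M
  val('e') - val('j') = 5 - 10 = -5
  B^(n-1-k) = 7^1 mod 1009 = 7
  Delta = -5 * 7 mod 1009 = 974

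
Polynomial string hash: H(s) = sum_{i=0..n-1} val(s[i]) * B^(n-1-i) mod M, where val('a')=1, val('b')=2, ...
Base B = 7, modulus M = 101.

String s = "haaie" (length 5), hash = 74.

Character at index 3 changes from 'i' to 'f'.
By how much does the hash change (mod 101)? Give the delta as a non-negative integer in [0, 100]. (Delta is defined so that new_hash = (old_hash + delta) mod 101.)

Answer: 80

Derivation:
Delta formula: (val(new) - val(old)) * B^(n-1-k) mod M
  val('f') - val('i') = 6 - 9 = -3
  B^(n-1-k) = 7^1 mod 101 = 7
  Delta = -3 * 7 mod 101 = 80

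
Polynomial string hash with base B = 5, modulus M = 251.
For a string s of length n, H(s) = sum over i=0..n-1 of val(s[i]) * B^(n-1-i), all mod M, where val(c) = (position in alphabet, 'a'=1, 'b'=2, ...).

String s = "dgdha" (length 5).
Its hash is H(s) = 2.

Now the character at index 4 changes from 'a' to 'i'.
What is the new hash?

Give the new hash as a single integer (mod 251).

Answer: 10

Derivation:
val('a') = 1, val('i') = 9
Position k = 4, exponent = n-1-k = 0
B^0 mod M = 5^0 mod 251 = 1
Delta = (9 - 1) * 1 mod 251 = 8
New hash = (2 + 8) mod 251 = 10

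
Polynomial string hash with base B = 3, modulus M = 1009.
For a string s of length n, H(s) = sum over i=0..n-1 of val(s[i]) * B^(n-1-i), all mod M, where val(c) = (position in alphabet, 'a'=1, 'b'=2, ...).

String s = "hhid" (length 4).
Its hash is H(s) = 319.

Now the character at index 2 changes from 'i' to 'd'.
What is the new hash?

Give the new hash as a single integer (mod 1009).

Answer: 304

Derivation:
val('i') = 9, val('d') = 4
Position k = 2, exponent = n-1-k = 1
B^1 mod M = 3^1 mod 1009 = 3
Delta = (4 - 9) * 3 mod 1009 = 994
New hash = (319 + 994) mod 1009 = 304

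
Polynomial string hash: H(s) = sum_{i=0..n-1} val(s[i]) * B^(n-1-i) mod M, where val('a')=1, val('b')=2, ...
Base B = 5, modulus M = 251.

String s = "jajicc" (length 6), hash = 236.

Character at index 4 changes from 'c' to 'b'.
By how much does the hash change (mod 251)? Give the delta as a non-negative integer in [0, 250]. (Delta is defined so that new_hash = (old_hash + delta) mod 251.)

Answer: 246

Derivation:
Delta formula: (val(new) - val(old)) * B^(n-1-k) mod M
  val('b') - val('c') = 2 - 3 = -1
  B^(n-1-k) = 5^1 mod 251 = 5
  Delta = -1 * 5 mod 251 = 246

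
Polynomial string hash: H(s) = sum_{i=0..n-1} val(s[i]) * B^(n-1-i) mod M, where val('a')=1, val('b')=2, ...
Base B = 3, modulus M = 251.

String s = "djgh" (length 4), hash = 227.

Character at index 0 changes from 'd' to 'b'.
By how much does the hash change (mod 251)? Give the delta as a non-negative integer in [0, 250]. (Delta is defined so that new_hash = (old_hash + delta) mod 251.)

Answer: 197

Derivation:
Delta formula: (val(new) - val(old)) * B^(n-1-k) mod M
  val('b') - val('d') = 2 - 4 = -2
  B^(n-1-k) = 3^3 mod 251 = 27
  Delta = -2 * 27 mod 251 = 197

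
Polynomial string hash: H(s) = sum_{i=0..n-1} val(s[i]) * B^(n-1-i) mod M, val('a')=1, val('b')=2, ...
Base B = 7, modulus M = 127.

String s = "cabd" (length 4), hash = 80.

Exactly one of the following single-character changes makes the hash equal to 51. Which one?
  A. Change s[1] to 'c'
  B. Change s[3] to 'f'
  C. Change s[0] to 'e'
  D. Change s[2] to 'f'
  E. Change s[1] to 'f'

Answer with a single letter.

Answer: A

Derivation:
Option A: s[1]='a'->'c', delta=(3-1)*7^2 mod 127 = 98, hash=80+98 mod 127 = 51 <-- target
Option B: s[3]='d'->'f', delta=(6-4)*7^0 mod 127 = 2, hash=80+2 mod 127 = 82
Option C: s[0]='c'->'e', delta=(5-3)*7^3 mod 127 = 51, hash=80+51 mod 127 = 4
Option D: s[2]='b'->'f', delta=(6-2)*7^1 mod 127 = 28, hash=80+28 mod 127 = 108
Option E: s[1]='a'->'f', delta=(6-1)*7^2 mod 127 = 118, hash=80+118 mod 127 = 71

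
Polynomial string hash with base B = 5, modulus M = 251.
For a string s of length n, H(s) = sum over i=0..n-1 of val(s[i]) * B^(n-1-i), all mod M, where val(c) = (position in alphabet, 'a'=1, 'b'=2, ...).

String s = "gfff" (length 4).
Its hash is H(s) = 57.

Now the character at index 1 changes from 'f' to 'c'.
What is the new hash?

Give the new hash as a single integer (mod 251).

Answer: 233

Derivation:
val('f') = 6, val('c') = 3
Position k = 1, exponent = n-1-k = 2
B^2 mod M = 5^2 mod 251 = 25
Delta = (3 - 6) * 25 mod 251 = 176
New hash = (57 + 176) mod 251 = 233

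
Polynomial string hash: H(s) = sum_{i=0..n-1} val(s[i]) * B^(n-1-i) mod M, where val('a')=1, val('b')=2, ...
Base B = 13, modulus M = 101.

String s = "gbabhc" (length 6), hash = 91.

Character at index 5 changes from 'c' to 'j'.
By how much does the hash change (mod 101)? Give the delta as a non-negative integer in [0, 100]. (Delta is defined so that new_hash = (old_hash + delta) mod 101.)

Delta formula: (val(new) - val(old)) * B^(n-1-k) mod M
  val('j') - val('c') = 10 - 3 = 7
  B^(n-1-k) = 13^0 mod 101 = 1
  Delta = 7 * 1 mod 101 = 7

Answer: 7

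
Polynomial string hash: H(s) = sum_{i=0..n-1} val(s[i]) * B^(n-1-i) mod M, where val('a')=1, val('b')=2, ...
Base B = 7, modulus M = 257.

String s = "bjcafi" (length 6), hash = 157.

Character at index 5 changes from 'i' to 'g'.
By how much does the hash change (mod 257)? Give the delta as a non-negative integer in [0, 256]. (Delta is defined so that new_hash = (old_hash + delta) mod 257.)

Answer: 255

Derivation:
Delta formula: (val(new) - val(old)) * B^(n-1-k) mod M
  val('g') - val('i') = 7 - 9 = -2
  B^(n-1-k) = 7^0 mod 257 = 1
  Delta = -2 * 1 mod 257 = 255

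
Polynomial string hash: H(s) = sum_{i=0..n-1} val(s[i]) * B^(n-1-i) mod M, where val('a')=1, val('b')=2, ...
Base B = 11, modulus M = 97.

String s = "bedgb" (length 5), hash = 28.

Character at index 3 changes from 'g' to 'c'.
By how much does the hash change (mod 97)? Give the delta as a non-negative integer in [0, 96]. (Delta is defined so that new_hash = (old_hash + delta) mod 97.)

Delta formula: (val(new) - val(old)) * B^(n-1-k) mod M
  val('c') - val('g') = 3 - 7 = -4
  B^(n-1-k) = 11^1 mod 97 = 11
  Delta = -4 * 11 mod 97 = 53

Answer: 53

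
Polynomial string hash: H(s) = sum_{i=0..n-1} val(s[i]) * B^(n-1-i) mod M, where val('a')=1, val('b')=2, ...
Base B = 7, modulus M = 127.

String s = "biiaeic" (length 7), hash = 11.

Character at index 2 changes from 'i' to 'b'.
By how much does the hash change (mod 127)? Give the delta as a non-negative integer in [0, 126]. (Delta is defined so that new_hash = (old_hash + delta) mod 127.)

Delta formula: (val(new) - val(old)) * B^(n-1-k) mod M
  val('b') - val('i') = 2 - 9 = -7
  B^(n-1-k) = 7^4 mod 127 = 115
  Delta = -7 * 115 mod 127 = 84

Answer: 84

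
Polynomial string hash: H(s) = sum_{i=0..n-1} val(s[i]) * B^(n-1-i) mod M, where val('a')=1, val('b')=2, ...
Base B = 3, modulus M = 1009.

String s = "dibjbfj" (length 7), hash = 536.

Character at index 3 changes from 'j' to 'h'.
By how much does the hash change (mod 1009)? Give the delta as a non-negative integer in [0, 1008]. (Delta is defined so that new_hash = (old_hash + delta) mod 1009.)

Delta formula: (val(new) - val(old)) * B^(n-1-k) mod M
  val('h') - val('j') = 8 - 10 = -2
  B^(n-1-k) = 3^3 mod 1009 = 27
  Delta = -2 * 27 mod 1009 = 955

Answer: 955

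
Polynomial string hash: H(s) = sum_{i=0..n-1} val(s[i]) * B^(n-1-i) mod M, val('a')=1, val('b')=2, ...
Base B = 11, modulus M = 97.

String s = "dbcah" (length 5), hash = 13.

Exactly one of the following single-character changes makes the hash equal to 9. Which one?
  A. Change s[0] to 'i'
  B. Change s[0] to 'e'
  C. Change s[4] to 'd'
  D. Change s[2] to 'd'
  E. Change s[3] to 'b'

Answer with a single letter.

Answer: C

Derivation:
Option A: s[0]='d'->'i', delta=(9-4)*11^4 mod 97 = 67, hash=13+67 mod 97 = 80
Option B: s[0]='d'->'e', delta=(5-4)*11^4 mod 97 = 91, hash=13+91 mod 97 = 7
Option C: s[4]='h'->'d', delta=(4-8)*11^0 mod 97 = 93, hash=13+93 mod 97 = 9 <-- target
Option D: s[2]='c'->'d', delta=(4-3)*11^2 mod 97 = 24, hash=13+24 mod 97 = 37
Option E: s[3]='a'->'b', delta=(2-1)*11^1 mod 97 = 11, hash=13+11 mod 97 = 24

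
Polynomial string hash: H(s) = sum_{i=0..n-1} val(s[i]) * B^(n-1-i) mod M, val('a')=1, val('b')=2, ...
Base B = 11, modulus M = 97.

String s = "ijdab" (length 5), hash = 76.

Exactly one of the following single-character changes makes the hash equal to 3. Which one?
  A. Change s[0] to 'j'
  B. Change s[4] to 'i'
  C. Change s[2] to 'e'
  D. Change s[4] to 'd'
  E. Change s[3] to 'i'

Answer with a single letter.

Answer: C

Derivation:
Option A: s[0]='i'->'j', delta=(10-9)*11^4 mod 97 = 91, hash=76+91 mod 97 = 70
Option B: s[4]='b'->'i', delta=(9-2)*11^0 mod 97 = 7, hash=76+7 mod 97 = 83
Option C: s[2]='d'->'e', delta=(5-4)*11^2 mod 97 = 24, hash=76+24 mod 97 = 3 <-- target
Option D: s[4]='b'->'d', delta=(4-2)*11^0 mod 97 = 2, hash=76+2 mod 97 = 78
Option E: s[3]='a'->'i', delta=(9-1)*11^1 mod 97 = 88, hash=76+88 mod 97 = 67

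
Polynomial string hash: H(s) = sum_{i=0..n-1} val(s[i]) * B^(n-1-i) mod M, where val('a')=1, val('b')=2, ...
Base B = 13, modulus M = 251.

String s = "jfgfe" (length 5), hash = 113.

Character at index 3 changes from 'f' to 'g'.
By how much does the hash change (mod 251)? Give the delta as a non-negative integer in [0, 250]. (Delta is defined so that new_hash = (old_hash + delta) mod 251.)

Delta formula: (val(new) - val(old)) * B^(n-1-k) mod M
  val('g') - val('f') = 7 - 6 = 1
  B^(n-1-k) = 13^1 mod 251 = 13
  Delta = 1 * 13 mod 251 = 13

Answer: 13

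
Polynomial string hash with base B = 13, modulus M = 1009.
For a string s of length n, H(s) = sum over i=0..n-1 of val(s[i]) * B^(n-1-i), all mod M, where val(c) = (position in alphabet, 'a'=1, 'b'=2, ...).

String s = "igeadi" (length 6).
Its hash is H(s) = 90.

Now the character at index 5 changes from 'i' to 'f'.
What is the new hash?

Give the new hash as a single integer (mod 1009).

Answer: 87

Derivation:
val('i') = 9, val('f') = 6
Position k = 5, exponent = n-1-k = 0
B^0 mod M = 13^0 mod 1009 = 1
Delta = (6 - 9) * 1 mod 1009 = 1006
New hash = (90 + 1006) mod 1009 = 87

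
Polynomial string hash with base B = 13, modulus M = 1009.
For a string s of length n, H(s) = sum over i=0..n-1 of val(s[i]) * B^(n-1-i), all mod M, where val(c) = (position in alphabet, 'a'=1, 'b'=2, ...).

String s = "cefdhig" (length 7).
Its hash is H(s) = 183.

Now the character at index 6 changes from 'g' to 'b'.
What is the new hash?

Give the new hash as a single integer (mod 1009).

val('g') = 7, val('b') = 2
Position k = 6, exponent = n-1-k = 0
B^0 mod M = 13^0 mod 1009 = 1
Delta = (2 - 7) * 1 mod 1009 = 1004
New hash = (183 + 1004) mod 1009 = 178

Answer: 178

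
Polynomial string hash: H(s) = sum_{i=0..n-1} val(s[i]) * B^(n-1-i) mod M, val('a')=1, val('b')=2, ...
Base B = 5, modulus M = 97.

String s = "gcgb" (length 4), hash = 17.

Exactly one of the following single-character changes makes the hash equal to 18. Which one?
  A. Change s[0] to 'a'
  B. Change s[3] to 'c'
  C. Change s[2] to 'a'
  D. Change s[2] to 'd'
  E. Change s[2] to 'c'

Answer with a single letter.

Answer: B

Derivation:
Option A: s[0]='g'->'a', delta=(1-7)*5^3 mod 97 = 26, hash=17+26 mod 97 = 43
Option B: s[3]='b'->'c', delta=(3-2)*5^0 mod 97 = 1, hash=17+1 mod 97 = 18 <-- target
Option C: s[2]='g'->'a', delta=(1-7)*5^1 mod 97 = 67, hash=17+67 mod 97 = 84
Option D: s[2]='g'->'d', delta=(4-7)*5^1 mod 97 = 82, hash=17+82 mod 97 = 2
Option E: s[2]='g'->'c', delta=(3-7)*5^1 mod 97 = 77, hash=17+77 mod 97 = 94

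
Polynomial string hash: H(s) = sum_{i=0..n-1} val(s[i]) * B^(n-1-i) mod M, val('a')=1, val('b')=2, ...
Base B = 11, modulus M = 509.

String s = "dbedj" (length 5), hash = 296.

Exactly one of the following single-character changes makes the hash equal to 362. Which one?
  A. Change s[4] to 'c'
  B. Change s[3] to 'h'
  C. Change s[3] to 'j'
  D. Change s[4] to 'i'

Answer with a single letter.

Option A: s[4]='j'->'c', delta=(3-10)*11^0 mod 509 = 502, hash=296+502 mod 509 = 289
Option B: s[3]='d'->'h', delta=(8-4)*11^1 mod 509 = 44, hash=296+44 mod 509 = 340
Option C: s[3]='d'->'j', delta=(10-4)*11^1 mod 509 = 66, hash=296+66 mod 509 = 362 <-- target
Option D: s[4]='j'->'i', delta=(9-10)*11^0 mod 509 = 508, hash=296+508 mod 509 = 295

Answer: C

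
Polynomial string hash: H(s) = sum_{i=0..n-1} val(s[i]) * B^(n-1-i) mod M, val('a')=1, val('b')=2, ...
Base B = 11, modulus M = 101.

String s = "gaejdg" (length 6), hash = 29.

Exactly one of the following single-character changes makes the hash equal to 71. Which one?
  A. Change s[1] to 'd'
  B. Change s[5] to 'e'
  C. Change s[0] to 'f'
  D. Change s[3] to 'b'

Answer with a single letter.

Answer: D

Derivation:
Option A: s[1]='a'->'d', delta=(4-1)*11^4 mod 101 = 89, hash=29+89 mod 101 = 17
Option B: s[5]='g'->'e', delta=(5-7)*11^0 mod 101 = 99, hash=29+99 mod 101 = 27
Option C: s[0]='g'->'f', delta=(6-7)*11^5 mod 101 = 44, hash=29+44 mod 101 = 73
Option D: s[3]='j'->'b', delta=(2-10)*11^2 mod 101 = 42, hash=29+42 mod 101 = 71 <-- target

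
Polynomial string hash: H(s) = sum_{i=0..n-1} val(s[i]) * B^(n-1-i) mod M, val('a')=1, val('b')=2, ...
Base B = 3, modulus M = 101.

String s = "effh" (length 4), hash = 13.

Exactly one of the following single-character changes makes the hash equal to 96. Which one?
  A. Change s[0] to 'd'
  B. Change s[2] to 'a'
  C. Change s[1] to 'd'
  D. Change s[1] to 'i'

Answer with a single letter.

Option A: s[0]='e'->'d', delta=(4-5)*3^3 mod 101 = 74, hash=13+74 mod 101 = 87
Option B: s[2]='f'->'a', delta=(1-6)*3^1 mod 101 = 86, hash=13+86 mod 101 = 99
Option C: s[1]='f'->'d', delta=(4-6)*3^2 mod 101 = 83, hash=13+83 mod 101 = 96 <-- target
Option D: s[1]='f'->'i', delta=(9-6)*3^2 mod 101 = 27, hash=13+27 mod 101 = 40

Answer: C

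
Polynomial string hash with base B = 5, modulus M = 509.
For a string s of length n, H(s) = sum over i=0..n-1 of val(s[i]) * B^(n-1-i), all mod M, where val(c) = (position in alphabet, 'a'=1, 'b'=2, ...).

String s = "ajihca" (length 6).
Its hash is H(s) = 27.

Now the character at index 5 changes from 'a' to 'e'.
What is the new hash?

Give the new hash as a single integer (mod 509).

Answer: 31

Derivation:
val('a') = 1, val('e') = 5
Position k = 5, exponent = n-1-k = 0
B^0 mod M = 5^0 mod 509 = 1
Delta = (5 - 1) * 1 mod 509 = 4
New hash = (27 + 4) mod 509 = 31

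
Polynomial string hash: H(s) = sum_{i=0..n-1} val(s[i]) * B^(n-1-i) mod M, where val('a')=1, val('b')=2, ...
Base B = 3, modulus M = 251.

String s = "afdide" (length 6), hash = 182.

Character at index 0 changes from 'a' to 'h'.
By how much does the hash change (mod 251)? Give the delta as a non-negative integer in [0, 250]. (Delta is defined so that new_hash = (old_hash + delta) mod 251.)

Delta formula: (val(new) - val(old)) * B^(n-1-k) mod M
  val('h') - val('a') = 8 - 1 = 7
  B^(n-1-k) = 3^5 mod 251 = 243
  Delta = 7 * 243 mod 251 = 195

Answer: 195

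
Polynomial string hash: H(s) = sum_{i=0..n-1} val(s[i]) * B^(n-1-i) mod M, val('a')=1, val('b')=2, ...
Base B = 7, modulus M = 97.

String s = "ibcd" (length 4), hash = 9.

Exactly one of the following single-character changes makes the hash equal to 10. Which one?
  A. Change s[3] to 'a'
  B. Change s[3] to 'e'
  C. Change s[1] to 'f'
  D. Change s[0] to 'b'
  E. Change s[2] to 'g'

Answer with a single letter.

Answer: B

Derivation:
Option A: s[3]='d'->'a', delta=(1-4)*7^0 mod 97 = 94, hash=9+94 mod 97 = 6
Option B: s[3]='d'->'e', delta=(5-4)*7^0 mod 97 = 1, hash=9+1 mod 97 = 10 <-- target
Option C: s[1]='b'->'f', delta=(6-2)*7^2 mod 97 = 2, hash=9+2 mod 97 = 11
Option D: s[0]='i'->'b', delta=(2-9)*7^3 mod 97 = 24, hash=9+24 mod 97 = 33
Option E: s[2]='c'->'g', delta=(7-3)*7^1 mod 97 = 28, hash=9+28 mod 97 = 37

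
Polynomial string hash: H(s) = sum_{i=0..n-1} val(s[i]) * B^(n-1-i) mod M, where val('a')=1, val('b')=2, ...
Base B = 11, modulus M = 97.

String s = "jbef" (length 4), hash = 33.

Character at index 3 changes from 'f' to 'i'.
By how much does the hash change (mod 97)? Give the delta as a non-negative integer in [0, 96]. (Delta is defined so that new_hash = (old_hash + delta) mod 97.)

Answer: 3

Derivation:
Delta formula: (val(new) - val(old)) * B^(n-1-k) mod M
  val('i') - val('f') = 9 - 6 = 3
  B^(n-1-k) = 11^0 mod 97 = 1
  Delta = 3 * 1 mod 97 = 3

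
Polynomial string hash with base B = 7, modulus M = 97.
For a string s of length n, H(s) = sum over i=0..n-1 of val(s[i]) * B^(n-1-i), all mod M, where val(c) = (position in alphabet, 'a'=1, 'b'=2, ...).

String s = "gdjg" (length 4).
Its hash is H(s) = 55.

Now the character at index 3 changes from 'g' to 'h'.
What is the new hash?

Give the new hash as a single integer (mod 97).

Answer: 56

Derivation:
val('g') = 7, val('h') = 8
Position k = 3, exponent = n-1-k = 0
B^0 mod M = 7^0 mod 97 = 1
Delta = (8 - 7) * 1 mod 97 = 1
New hash = (55 + 1) mod 97 = 56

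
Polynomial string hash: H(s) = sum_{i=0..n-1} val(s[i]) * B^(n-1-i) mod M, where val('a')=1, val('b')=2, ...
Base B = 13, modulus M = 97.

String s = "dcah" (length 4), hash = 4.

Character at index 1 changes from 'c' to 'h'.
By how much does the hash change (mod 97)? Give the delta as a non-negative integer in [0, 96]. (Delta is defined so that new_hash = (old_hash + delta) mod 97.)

Answer: 69

Derivation:
Delta formula: (val(new) - val(old)) * B^(n-1-k) mod M
  val('h') - val('c') = 8 - 3 = 5
  B^(n-1-k) = 13^2 mod 97 = 72
  Delta = 5 * 72 mod 97 = 69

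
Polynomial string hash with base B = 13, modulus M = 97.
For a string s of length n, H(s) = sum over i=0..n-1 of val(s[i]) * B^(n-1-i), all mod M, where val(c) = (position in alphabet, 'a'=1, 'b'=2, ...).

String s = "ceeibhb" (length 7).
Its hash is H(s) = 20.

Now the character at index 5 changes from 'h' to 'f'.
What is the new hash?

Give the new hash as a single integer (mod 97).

Answer: 91

Derivation:
val('h') = 8, val('f') = 6
Position k = 5, exponent = n-1-k = 1
B^1 mod M = 13^1 mod 97 = 13
Delta = (6 - 8) * 13 mod 97 = 71
New hash = (20 + 71) mod 97 = 91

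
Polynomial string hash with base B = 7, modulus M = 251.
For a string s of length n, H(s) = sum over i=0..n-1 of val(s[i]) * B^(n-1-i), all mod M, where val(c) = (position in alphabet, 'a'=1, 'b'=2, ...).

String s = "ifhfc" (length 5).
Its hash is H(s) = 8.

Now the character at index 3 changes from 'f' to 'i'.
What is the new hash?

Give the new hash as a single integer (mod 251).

val('f') = 6, val('i') = 9
Position k = 3, exponent = n-1-k = 1
B^1 mod M = 7^1 mod 251 = 7
Delta = (9 - 6) * 7 mod 251 = 21
New hash = (8 + 21) mod 251 = 29

Answer: 29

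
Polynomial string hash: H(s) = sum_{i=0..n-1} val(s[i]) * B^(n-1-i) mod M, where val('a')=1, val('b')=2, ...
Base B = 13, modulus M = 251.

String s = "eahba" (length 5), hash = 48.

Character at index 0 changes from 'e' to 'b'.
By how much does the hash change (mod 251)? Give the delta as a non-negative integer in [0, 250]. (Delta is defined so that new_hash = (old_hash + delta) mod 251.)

Answer: 159

Derivation:
Delta formula: (val(new) - val(old)) * B^(n-1-k) mod M
  val('b') - val('e') = 2 - 5 = -3
  B^(n-1-k) = 13^4 mod 251 = 198
  Delta = -3 * 198 mod 251 = 159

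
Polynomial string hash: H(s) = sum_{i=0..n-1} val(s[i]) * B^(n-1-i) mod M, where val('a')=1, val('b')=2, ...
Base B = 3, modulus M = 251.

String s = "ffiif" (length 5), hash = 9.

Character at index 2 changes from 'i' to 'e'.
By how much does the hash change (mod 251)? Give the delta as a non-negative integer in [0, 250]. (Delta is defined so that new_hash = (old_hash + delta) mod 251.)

Answer: 215

Derivation:
Delta formula: (val(new) - val(old)) * B^(n-1-k) mod M
  val('e') - val('i') = 5 - 9 = -4
  B^(n-1-k) = 3^2 mod 251 = 9
  Delta = -4 * 9 mod 251 = 215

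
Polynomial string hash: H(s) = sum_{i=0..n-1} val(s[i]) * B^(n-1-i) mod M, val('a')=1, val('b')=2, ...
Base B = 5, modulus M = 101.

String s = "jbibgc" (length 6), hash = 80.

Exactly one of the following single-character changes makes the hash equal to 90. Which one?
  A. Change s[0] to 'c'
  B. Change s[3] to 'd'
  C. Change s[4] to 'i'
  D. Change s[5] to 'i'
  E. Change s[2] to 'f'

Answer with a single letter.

Option A: s[0]='j'->'c', delta=(3-10)*5^5 mod 101 = 42, hash=80+42 mod 101 = 21
Option B: s[3]='b'->'d', delta=(4-2)*5^2 mod 101 = 50, hash=80+50 mod 101 = 29
Option C: s[4]='g'->'i', delta=(9-7)*5^1 mod 101 = 10, hash=80+10 mod 101 = 90 <-- target
Option D: s[5]='c'->'i', delta=(9-3)*5^0 mod 101 = 6, hash=80+6 mod 101 = 86
Option E: s[2]='i'->'f', delta=(6-9)*5^3 mod 101 = 29, hash=80+29 mod 101 = 8

Answer: C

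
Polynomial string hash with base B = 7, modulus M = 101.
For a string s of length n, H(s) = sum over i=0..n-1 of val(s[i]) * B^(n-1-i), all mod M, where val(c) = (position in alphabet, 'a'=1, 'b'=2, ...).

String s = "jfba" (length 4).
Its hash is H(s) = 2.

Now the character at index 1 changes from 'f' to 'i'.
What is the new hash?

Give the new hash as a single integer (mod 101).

val('f') = 6, val('i') = 9
Position k = 1, exponent = n-1-k = 2
B^2 mod M = 7^2 mod 101 = 49
Delta = (9 - 6) * 49 mod 101 = 46
New hash = (2 + 46) mod 101 = 48

Answer: 48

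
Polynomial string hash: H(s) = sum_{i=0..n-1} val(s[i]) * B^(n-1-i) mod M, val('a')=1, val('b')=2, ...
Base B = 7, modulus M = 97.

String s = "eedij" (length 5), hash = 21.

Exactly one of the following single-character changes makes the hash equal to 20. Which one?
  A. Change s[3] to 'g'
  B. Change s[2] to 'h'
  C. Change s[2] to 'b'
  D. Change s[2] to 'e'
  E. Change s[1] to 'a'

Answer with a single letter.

Option A: s[3]='i'->'g', delta=(7-9)*7^1 mod 97 = 83, hash=21+83 mod 97 = 7
Option B: s[2]='d'->'h', delta=(8-4)*7^2 mod 97 = 2, hash=21+2 mod 97 = 23
Option C: s[2]='d'->'b', delta=(2-4)*7^2 mod 97 = 96, hash=21+96 mod 97 = 20 <-- target
Option D: s[2]='d'->'e', delta=(5-4)*7^2 mod 97 = 49, hash=21+49 mod 97 = 70
Option E: s[1]='e'->'a', delta=(1-5)*7^3 mod 97 = 83, hash=21+83 mod 97 = 7

Answer: C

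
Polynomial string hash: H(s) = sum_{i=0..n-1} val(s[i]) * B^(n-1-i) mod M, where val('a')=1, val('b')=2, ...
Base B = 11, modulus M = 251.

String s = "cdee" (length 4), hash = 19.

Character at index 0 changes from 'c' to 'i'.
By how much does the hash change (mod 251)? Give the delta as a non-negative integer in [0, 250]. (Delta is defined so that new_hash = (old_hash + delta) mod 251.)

Delta formula: (val(new) - val(old)) * B^(n-1-k) mod M
  val('i') - val('c') = 9 - 3 = 6
  B^(n-1-k) = 11^3 mod 251 = 76
  Delta = 6 * 76 mod 251 = 205

Answer: 205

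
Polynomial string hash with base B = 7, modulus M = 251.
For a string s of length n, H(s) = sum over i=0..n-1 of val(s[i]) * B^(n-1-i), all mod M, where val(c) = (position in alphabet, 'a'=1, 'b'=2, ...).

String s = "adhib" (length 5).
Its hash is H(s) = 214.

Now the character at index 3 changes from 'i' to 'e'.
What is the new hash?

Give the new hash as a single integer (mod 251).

Answer: 186

Derivation:
val('i') = 9, val('e') = 5
Position k = 3, exponent = n-1-k = 1
B^1 mod M = 7^1 mod 251 = 7
Delta = (5 - 9) * 7 mod 251 = 223
New hash = (214 + 223) mod 251 = 186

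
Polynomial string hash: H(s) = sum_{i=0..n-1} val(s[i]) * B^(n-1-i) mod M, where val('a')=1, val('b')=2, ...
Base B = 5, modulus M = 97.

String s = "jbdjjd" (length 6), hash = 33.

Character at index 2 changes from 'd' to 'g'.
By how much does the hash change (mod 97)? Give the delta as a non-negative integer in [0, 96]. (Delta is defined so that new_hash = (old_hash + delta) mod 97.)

Delta formula: (val(new) - val(old)) * B^(n-1-k) mod M
  val('g') - val('d') = 7 - 4 = 3
  B^(n-1-k) = 5^3 mod 97 = 28
  Delta = 3 * 28 mod 97 = 84

Answer: 84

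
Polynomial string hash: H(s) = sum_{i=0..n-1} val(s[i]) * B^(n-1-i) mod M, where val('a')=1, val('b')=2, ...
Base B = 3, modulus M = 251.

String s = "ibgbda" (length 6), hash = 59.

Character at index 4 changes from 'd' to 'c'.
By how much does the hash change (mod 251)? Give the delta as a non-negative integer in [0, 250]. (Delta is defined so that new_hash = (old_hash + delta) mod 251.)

Delta formula: (val(new) - val(old)) * B^(n-1-k) mod M
  val('c') - val('d') = 3 - 4 = -1
  B^(n-1-k) = 3^1 mod 251 = 3
  Delta = -1 * 3 mod 251 = 248

Answer: 248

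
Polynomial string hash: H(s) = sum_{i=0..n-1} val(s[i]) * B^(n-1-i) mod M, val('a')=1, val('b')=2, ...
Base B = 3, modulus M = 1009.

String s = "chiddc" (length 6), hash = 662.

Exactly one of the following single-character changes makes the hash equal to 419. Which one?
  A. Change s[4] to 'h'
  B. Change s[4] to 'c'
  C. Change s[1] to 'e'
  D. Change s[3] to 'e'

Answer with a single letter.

Answer: C

Derivation:
Option A: s[4]='d'->'h', delta=(8-4)*3^1 mod 1009 = 12, hash=662+12 mod 1009 = 674
Option B: s[4]='d'->'c', delta=(3-4)*3^1 mod 1009 = 1006, hash=662+1006 mod 1009 = 659
Option C: s[1]='h'->'e', delta=(5-8)*3^4 mod 1009 = 766, hash=662+766 mod 1009 = 419 <-- target
Option D: s[3]='d'->'e', delta=(5-4)*3^2 mod 1009 = 9, hash=662+9 mod 1009 = 671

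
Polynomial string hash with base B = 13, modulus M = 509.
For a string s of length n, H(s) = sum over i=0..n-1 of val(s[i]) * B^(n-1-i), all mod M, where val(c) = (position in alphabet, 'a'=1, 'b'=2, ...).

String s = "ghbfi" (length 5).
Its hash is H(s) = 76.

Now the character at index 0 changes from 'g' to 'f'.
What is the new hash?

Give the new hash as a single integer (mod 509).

val('g') = 7, val('f') = 6
Position k = 0, exponent = n-1-k = 4
B^4 mod M = 13^4 mod 509 = 57
Delta = (6 - 7) * 57 mod 509 = 452
New hash = (76 + 452) mod 509 = 19

Answer: 19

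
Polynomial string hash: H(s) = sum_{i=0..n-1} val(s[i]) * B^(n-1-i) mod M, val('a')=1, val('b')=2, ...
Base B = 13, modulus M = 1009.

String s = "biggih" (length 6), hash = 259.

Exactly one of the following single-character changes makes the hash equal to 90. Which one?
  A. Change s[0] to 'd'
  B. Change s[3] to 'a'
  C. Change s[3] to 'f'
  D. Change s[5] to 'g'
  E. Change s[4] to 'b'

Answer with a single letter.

Option A: s[0]='b'->'d', delta=(4-2)*13^5 mod 1009 = 971, hash=259+971 mod 1009 = 221
Option B: s[3]='g'->'a', delta=(1-7)*13^2 mod 1009 = 1004, hash=259+1004 mod 1009 = 254
Option C: s[3]='g'->'f', delta=(6-7)*13^2 mod 1009 = 840, hash=259+840 mod 1009 = 90 <-- target
Option D: s[5]='h'->'g', delta=(7-8)*13^0 mod 1009 = 1008, hash=259+1008 mod 1009 = 258
Option E: s[4]='i'->'b', delta=(2-9)*13^1 mod 1009 = 918, hash=259+918 mod 1009 = 168

Answer: C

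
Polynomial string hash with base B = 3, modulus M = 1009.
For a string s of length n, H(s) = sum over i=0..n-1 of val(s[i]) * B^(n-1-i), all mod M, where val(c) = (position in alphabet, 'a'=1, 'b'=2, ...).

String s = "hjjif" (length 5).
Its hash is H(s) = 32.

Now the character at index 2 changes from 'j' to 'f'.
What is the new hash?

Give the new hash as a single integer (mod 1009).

Answer: 1005

Derivation:
val('j') = 10, val('f') = 6
Position k = 2, exponent = n-1-k = 2
B^2 mod M = 3^2 mod 1009 = 9
Delta = (6 - 10) * 9 mod 1009 = 973
New hash = (32 + 973) mod 1009 = 1005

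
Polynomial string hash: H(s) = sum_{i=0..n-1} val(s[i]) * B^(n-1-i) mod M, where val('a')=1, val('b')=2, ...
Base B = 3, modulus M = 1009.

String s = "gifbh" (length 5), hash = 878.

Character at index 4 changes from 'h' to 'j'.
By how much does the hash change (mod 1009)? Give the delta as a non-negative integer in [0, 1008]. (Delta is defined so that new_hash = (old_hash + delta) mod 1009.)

Delta formula: (val(new) - val(old)) * B^(n-1-k) mod M
  val('j') - val('h') = 10 - 8 = 2
  B^(n-1-k) = 3^0 mod 1009 = 1
  Delta = 2 * 1 mod 1009 = 2

Answer: 2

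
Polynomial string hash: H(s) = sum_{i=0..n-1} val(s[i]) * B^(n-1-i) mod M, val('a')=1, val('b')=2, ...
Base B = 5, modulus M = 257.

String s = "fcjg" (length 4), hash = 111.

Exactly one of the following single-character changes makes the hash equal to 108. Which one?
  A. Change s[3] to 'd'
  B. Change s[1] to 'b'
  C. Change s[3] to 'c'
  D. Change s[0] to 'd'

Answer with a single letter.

Answer: A

Derivation:
Option A: s[3]='g'->'d', delta=(4-7)*5^0 mod 257 = 254, hash=111+254 mod 257 = 108 <-- target
Option B: s[1]='c'->'b', delta=(2-3)*5^2 mod 257 = 232, hash=111+232 mod 257 = 86
Option C: s[3]='g'->'c', delta=(3-7)*5^0 mod 257 = 253, hash=111+253 mod 257 = 107
Option D: s[0]='f'->'d', delta=(4-6)*5^3 mod 257 = 7, hash=111+7 mod 257 = 118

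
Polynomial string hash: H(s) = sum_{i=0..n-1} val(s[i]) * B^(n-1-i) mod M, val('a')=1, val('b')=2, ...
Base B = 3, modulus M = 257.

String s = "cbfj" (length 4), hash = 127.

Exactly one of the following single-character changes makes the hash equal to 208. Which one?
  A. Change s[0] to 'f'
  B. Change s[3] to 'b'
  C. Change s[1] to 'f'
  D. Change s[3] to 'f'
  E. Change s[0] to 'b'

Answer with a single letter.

Answer: A

Derivation:
Option A: s[0]='c'->'f', delta=(6-3)*3^3 mod 257 = 81, hash=127+81 mod 257 = 208 <-- target
Option B: s[3]='j'->'b', delta=(2-10)*3^0 mod 257 = 249, hash=127+249 mod 257 = 119
Option C: s[1]='b'->'f', delta=(6-2)*3^2 mod 257 = 36, hash=127+36 mod 257 = 163
Option D: s[3]='j'->'f', delta=(6-10)*3^0 mod 257 = 253, hash=127+253 mod 257 = 123
Option E: s[0]='c'->'b', delta=(2-3)*3^3 mod 257 = 230, hash=127+230 mod 257 = 100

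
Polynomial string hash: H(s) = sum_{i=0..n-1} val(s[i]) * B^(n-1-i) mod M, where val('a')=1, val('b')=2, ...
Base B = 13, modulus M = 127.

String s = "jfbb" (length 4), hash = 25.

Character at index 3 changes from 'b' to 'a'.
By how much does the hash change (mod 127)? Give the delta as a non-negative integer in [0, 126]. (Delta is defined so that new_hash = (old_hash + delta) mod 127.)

Delta formula: (val(new) - val(old)) * B^(n-1-k) mod M
  val('a') - val('b') = 1 - 2 = -1
  B^(n-1-k) = 13^0 mod 127 = 1
  Delta = -1 * 1 mod 127 = 126

Answer: 126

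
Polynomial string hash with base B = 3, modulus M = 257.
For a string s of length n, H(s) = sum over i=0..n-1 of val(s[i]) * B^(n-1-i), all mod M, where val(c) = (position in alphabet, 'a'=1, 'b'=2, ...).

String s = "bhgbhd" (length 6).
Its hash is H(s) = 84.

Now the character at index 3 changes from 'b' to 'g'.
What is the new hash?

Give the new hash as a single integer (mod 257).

val('b') = 2, val('g') = 7
Position k = 3, exponent = n-1-k = 2
B^2 mod M = 3^2 mod 257 = 9
Delta = (7 - 2) * 9 mod 257 = 45
New hash = (84 + 45) mod 257 = 129

Answer: 129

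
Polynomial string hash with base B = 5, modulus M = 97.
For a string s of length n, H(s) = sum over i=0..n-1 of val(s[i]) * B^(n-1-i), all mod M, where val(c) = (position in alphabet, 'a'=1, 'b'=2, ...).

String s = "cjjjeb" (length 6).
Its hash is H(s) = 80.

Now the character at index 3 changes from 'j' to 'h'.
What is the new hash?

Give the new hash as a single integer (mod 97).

Answer: 30

Derivation:
val('j') = 10, val('h') = 8
Position k = 3, exponent = n-1-k = 2
B^2 mod M = 5^2 mod 97 = 25
Delta = (8 - 10) * 25 mod 97 = 47
New hash = (80 + 47) mod 97 = 30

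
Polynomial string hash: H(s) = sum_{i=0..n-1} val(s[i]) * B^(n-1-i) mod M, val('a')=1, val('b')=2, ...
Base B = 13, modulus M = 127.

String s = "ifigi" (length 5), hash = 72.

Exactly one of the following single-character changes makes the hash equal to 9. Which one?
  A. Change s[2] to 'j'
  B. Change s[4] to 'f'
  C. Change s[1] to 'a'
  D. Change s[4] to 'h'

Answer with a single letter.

Answer: C

Derivation:
Option A: s[2]='i'->'j', delta=(10-9)*13^2 mod 127 = 42, hash=72+42 mod 127 = 114
Option B: s[4]='i'->'f', delta=(6-9)*13^0 mod 127 = 124, hash=72+124 mod 127 = 69
Option C: s[1]='f'->'a', delta=(1-6)*13^3 mod 127 = 64, hash=72+64 mod 127 = 9 <-- target
Option D: s[4]='i'->'h', delta=(8-9)*13^0 mod 127 = 126, hash=72+126 mod 127 = 71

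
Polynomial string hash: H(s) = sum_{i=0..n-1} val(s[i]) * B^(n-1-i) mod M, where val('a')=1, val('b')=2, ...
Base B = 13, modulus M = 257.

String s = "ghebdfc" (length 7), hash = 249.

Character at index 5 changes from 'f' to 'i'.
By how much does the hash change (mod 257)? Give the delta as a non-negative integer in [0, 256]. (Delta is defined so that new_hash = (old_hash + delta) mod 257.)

Delta formula: (val(new) - val(old)) * B^(n-1-k) mod M
  val('i') - val('f') = 9 - 6 = 3
  B^(n-1-k) = 13^1 mod 257 = 13
  Delta = 3 * 13 mod 257 = 39

Answer: 39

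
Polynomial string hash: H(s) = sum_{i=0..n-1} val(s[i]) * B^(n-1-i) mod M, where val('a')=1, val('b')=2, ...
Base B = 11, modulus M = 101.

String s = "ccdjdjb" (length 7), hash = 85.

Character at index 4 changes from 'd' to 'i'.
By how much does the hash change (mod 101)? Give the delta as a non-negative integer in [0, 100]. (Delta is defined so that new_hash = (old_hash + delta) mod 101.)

Answer: 100

Derivation:
Delta formula: (val(new) - val(old)) * B^(n-1-k) mod M
  val('i') - val('d') = 9 - 4 = 5
  B^(n-1-k) = 11^2 mod 101 = 20
  Delta = 5 * 20 mod 101 = 100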